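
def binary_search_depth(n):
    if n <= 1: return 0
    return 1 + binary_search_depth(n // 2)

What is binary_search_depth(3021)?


3021 / 2 = 1510
1510 / 2 = 755
755 / 2 = 377
377 / 2 = 188
188 / 2 = 94
94 / 2 = 47
47 / 2 = 23
23 / 2 = 11
11 / 2 = 5
5 / 2 = 2
2 / 2 = 1
Reached 1 after 11 halvings

11


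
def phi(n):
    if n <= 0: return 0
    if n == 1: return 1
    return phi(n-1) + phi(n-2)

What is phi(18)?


Computing phi(18) bottom-up:
phi(0) = 0
phi(1) = 1
phi(2) = phi(1) + phi(0) = 1 + 0 = 1
phi(3) = phi(2) + phi(1) = 1 + 1 = 2
phi(4) = phi(3) + phi(2) = 2 + 1 = 3
phi(5) = phi(4) + phi(3) = 3 + 2 = 5
phi(6) = phi(5) + phi(4) = 5 + 3 = 8
phi(7) = phi(6) + phi(5) = 8 + 5 = 13
phi(8) = phi(7) + phi(6) = 13 + 8 = 21
phi(9) = phi(8) + phi(7) = 21 + 13 = 34
phi(10) = phi(9) + phi(8) = 34 + 21 = 55
phi(11) = phi(10) + phi(9) = 55 + 34 = 89
phi(12) = phi(11) + phi(10) = 89 + 55 = 144
phi(13) = phi(12) + phi(11) = 144 + 89 = 233
phi(14) = phi(13) + phi(12) = 233 + 144 = 377
phi(15) = phi(14) + phi(13) = 377 + 233 = 610
phi(16) = phi(15) + phi(14) = 610 + 377 = 987
phi(17) = phi(16) + phi(15) = 987 + 610 = 1597
phi(18) = phi(17) + phi(16) = 1597 + 987 = 2584

2584


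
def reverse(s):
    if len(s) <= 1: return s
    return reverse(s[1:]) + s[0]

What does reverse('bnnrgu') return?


reverse('bnnrgu') = reverse('nnrgu') + 'b'
reverse('nnrgu') = reverse('nrgu') + 'n'
reverse('nrgu') = reverse('rgu') + 'n'
reverse('rgu') = reverse('gu') + 'r'
reverse('gu') = reverse('u') + 'g'
reverse('u') = 'u'  (base case)
Concatenating: 'u' + 'g' + 'r' + 'n' + 'n' + 'b' = 'ugrnnb'

ugrnnb


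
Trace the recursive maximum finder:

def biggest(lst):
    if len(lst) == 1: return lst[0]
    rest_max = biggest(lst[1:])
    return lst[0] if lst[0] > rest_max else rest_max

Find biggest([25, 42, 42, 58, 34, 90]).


biggest([25, 42, 42, 58, 34, 90]): compare 25 with biggest([42, 42, 58, 34, 90])
biggest([42, 42, 58, 34, 90]): compare 42 with biggest([42, 58, 34, 90])
biggest([42, 58, 34, 90]): compare 42 with biggest([58, 34, 90])
biggest([58, 34, 90]): compare 58 with biggest([34, 90])
biggest([34, 90]): compare 34 with biggest([90])
biggest([90]) = 90  (base case)
Compare 34 with 90 -> 90
Compare 58 with 90 -> 90
Compare 42 with 90 -> 90
Compare 42 with 90 -> 90
Compare 25 with 90 -> 90

90


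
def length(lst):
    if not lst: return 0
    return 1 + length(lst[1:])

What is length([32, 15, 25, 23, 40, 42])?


length([32, 15, 25, 23, 40, 42]) = 1 + length([15, 25, 23, 40, 42])
length([15, 25, 23, 40, 42]) = 1 + length([25, 23, 40, 42])
length([25, 23, 40, 42]) = 1 + length([23, 40, 42])
length([23, 40, 42]) = 1 + length([40, 42])
length([40, 42]) = 1 + length([42])
length([42]) = 1 + length([])
length([]) = 0  (base case)
Unwinding: 1 + 1 + 1 + 1 + 1 + 1 + 0 = 6

6


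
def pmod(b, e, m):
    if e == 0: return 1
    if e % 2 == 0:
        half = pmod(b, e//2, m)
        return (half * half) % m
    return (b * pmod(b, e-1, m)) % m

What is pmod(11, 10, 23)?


pmod(11, 10, 23): e is even, compute pmod(11, 5, 23)
  pmod(11, 5, 23): e is odd, compute pmod(11, 4, 23)
    pmod(11, 4, 23): e is even, compute pmod(11, 2, 23)
      pmod(11, 2, 23): e is even, compute pmod(11, 1, 23)
        pmod(11, 1, 23): e is odd, compute pmod(11, 0, 23)
          pmod(11, 0, 23) = 1
        (11 * 1) % 23 = 11
      half=11, (11*11) % 23 = 6
    half=6, (6*6) % 23 = 13
  (11 * 13) % 23 = 5
half=5, (5*5) % 23 = 2

2


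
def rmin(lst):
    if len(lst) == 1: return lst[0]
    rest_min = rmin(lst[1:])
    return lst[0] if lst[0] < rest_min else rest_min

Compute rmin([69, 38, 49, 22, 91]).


rmin([69, 38, 49, 22, 91]): compare 69 with rmin([38, 49, 22, 91])
rmin([38, 49, 22, 91]): compare 38 with rmin([49, 22, 91])
rmin([49, 22, 91]): compare 49 with rmin([22, 91])
rmin([22, 91]): compare 22 with rmin([91])
rmin([91]) = 91  (base case)
Compare 22 with 91 -> 22
Compare 49 with 22 -> 22
Compare 38 with 22 -> 22
Compare 69 with 22 -> 22

22


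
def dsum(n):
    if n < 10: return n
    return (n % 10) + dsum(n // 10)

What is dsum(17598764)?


dsum(17598764) = 4 + dsum(1759876)
dsum(1759876) = 6 + dsum(175987)
dsum(175987) = 7 + dsum(17598)
dsum(17598) = 8 + dsum(1759)
dsum(1759) = 9 + dsum(175)
dsum(175) = 5 + dsum(17)
dsum(17) = 7 + dsum(1)
dsum(1) = 1  (base case)
Total: 4 + 6 + 7 + 8 + 9 + 5 + 7 + 1 = 47

47


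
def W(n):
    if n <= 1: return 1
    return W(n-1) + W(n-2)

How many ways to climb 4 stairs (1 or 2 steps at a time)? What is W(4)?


Building up from base cases:
W(0) = 1
W(1) = 1
W(2) = W(1) + W(0) = 1 + 1 = 2
W(3) = W(2) + W(1) = 2 + 1 = 3
W(4) = W(3) + W(2) = 3 + 2 = 5

5


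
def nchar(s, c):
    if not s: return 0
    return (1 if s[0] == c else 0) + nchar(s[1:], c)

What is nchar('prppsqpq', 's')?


s[0]='p' != 's' -> 0
s[0]='r' != 's' -> 0
s[0]='p' != 's' -> 0
s[0]='p' != 's' -> 0
s[0]='s' == 's' -> 1
s[0]='q' != 's' -> 0
s[0]='p' != 's' -> 0
s[0]='q' != 's' -> 0
Sum: 0 + 0 + 0 + 0 + 1 + 0 + 0 + 0 = 1

1


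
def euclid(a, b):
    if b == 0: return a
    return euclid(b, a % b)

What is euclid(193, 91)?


euclid(193, 91) = euclid(91, 11)
euclid(91, 11) = euclid(11, 3)
euclid(11, 3) = euclid(3, 2)
euclid(3, 2) = euclid(2, 1)
euclid(2, 1) = euclid(1, 0)
euclid(1, 0) = 1  (base case)

1


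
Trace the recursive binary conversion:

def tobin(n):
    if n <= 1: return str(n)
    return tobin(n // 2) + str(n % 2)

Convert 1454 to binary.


tobin(1454) = tobin(727) + '0'
tobin(727) = tobin(363) + '1'
tobin(363) = tobin(181) + '1'
tobin(181) = tobin(90) + '1'
tobin(90) = tobin(45) + '0'
tobin(45) = tobin(22) + '1'
tobin(22) = tobin(11) + '0'
tobin(11) = tobin(5) + '1'
tobin(5) = tobin(2) + '1'
tobin(2) = tobin(1) + '0'
tobin(1) = '1'  (base case)
Concatenating: '1' + '0' + '1' + '1' + '0' + '1' + '0' + '1' + '1' + '1' + '0' = '10110101110'

10110101110


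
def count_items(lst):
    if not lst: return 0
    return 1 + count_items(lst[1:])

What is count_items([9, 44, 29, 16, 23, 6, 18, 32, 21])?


count_items([9, 44, 29, 16, 23, 6, 18, 32, 21]) = 1 + count_items([44, 29, 16, 23, 6, 18, 32, 21])
count_items([44, 29, 16, 23, 6, 18, 32, 21]) = 1 + count_items([29, 16, 23, 6, 18, 32, 21])
count_items([29, 16, 23, 6, 18, 32, 21]) = 1 + count_items([16, 23, 6, 18, 32, 21])
count_items([16, 23, 6, 18, 32, 21]) = 1 + count_items([23, 6, 18, 32, 21])
count_items([23, 6, 18, 32, 21]) = 1 + count_items([6, 18, 32, 21])
count_items([6, 18, 32, 21]) = 1 + count_items([18, 32, 21])
count_items([18, 32, 21]) = 1 + count_items([32, 21])
count_items([32, 21]) = 1 + count_items([21])
count_items([21]) = 1 + count_items([])
count_items([]) = 0  (base case)
Unwinding: 1 + 1 + 1 + 1 + 1 + 1 + 1 + 1 + 1 + 0 = 9

9


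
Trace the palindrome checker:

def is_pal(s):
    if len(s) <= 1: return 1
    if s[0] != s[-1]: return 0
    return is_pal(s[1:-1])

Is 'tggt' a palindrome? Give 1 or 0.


is_pal('tggt'): s[0]='t' == s[-1]='t' -> check is_pal('gg')
is_pal('gg'): s[0]='g' == s[-1]='g' -> check is_pal('')
is_pal(''): len <= 1 -> return 1  (base case)
Result: 1 (palindrome)

1


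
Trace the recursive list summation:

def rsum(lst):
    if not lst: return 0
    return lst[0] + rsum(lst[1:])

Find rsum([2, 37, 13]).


rsum([2, 37, 13]) = 2 + rsum([37, 13])
rsum([37, 13]) = 37 + rsum([13])
rsum([13]) = 13 + rsum([])
rsum([]) = 0  (base case)
Total: 2 + 37 + 13 + 0 = 52

52


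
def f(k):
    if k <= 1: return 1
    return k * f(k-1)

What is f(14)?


f(14)
= 14 * f(13)
= 14 * 13 * f(12)
= 14 * 13 * 12 * f(11)
= 14 * 13 * 12 * 11 * f(10)
= 14 * 13 * 12 * 11 * 10 * f(9)
= 14 * 13 * 12 * 11 * 10 * 9 * f(8)
= 14 * 13 * 12 * 11 * 10 * 9 * 8 * f(7)
= 14 * 13 * 12 * 11 * 10 * 9 * 8 * 7 * f(6)
= 14 * 13 * 12 * 11 * 10 * 9 * 8 * 7 * 6 * f(5)
= 14 * 13 * 12 * 11 * 10 * 9 * 8 * 7 * 6 * 5 * f(4)
= 14 * 13 * 12 * 11 * 10 * 9 * 8 * 7 * 6 * 5 * 4 * f(3)
= 14 * 13 * 12 * 11 * 10 * 9 * 8 * 7 * 6 * 5 * 4 * 3 * f(2)
= 14 * 13 * 12 * 11 * 10 * 9 * 8 * 7 * 6 * 5 * 4 * 3 * 2 * f(1)
= 14 * 13 * 12 * 11 * 10 * 9 * 8 * 7 * 6 * 5 * 4 * 3 * 2 * 1
= 87178291200

87178291200


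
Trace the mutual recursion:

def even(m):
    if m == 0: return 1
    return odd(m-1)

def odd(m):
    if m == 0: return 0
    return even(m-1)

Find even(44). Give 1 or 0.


even(44) = odd(43)
odd(43) = even(42)
even(42) = odd(41)
odd(41) = even(40)
even(40) = odd(39)
odd(39) = even(38)
even(38) = odd(37)
odd(37) = even(36)
even(36) = odd(35)
odd(35) = even(34)
even(34) = odd(33)
odd(33) = even(32)
even(32) = odd(31)
odd(31) = even(30)
even(30) = odd(29)
odd(29) = even(28)
even(28) = odd(27)
odd(27) = even(26)
even(26) = odd(25)
odd(25) = even(24)
even(24) = odd(23)
odd(23) = even(22)
even(22) = odd(21)
odd(21) = even(20)
even(20) = odd(19)
odd(19) = even(18)
even(18) = odd(17)
odd(17) = even(16)
even(16) = odd(15)
odd(15) = even(14)
even(14) = odd(13)
odd(13) = even(12)
even(12) = odd(11)
odd(11) = even(10)
even(10) = odd(9)
odd(9) = even(8)
even(8) = odd(7)
odd(7) = even(6)
even(6) = odd(5)
odd(5) = even(4)
even(4) = odd(3)
odd(3) = even(2)
even(2) = odd(1)
odd(1) = even(0)
even(0) = 1  (base case)
Result: 1

1


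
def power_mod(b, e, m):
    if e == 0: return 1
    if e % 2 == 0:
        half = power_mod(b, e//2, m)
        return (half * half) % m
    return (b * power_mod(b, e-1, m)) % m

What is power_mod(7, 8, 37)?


power_mod(7, 8, 37): e is even, compute power_mod(7, 4, 37)
  power_mod(7, 4, 37): e is even, compute power_mod(7, 2, 37)
    power_mod(7, 2, 37): e is even, compute power_mod(7, 1, 37)
      power_mod(7, 1, 37): e is odd, compute power_mod(7, 0, 37)
        power_mod(7, 0, 37) = 1
      (7 * 1) % 37 = 7
    half=7, (7*7) % 37 = 12
  half=12, (12*12) % 37 = 33
half=33, (33*33) % 37 = 16

16


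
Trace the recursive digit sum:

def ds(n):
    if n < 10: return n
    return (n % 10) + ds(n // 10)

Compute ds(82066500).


ds(82066500) = 0 + ds(8206650)
ds(8206650) = 0 + ds(820665)
ds(820665) = 5 + ds(82066)
ds(82066) = 6 + ds(8206)
ds(8206) = 6 + ds(820)
ds(820) = 0 + ds(82)
ds(82) = 2 + ds(8)
ds(8) = 8  (base case)
Total: 0 + 0 + 5 + 6 + 6 + 0 + 2 + 8 = 27

27


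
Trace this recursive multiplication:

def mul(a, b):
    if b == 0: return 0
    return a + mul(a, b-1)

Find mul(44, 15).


mul(44, 15) = 44 + mul(44, 14)
mul(44, 14) = 44 + mul(44, 13)
mul(44, 13) = 44 + mul(44, 12)
mul(44, 12) = 44 + mul(44, 11)
mul(44, 11) = 44 + mul(44, 10)
mul(44, 10) = 44 + mul(44, 9)
mul(44, 9) = 44 + mul(44, 8)
mul(44, 8) = 44 + mul(44, 7)
mul(44, 7) = 44 + mul(44, 6)
mul(44, 6) = 44 + mul(44, 5)
mul(44, 5) = 44 + mul(44, 4)
mul(44, 4) = 44 + mul(44, 3)
mul(44, 3) = 44 + mul(44, 2)
mul(44, 2) = 44 + mul(44, 1)
mul(44, 1) = 44 + mul(44, 0)
mul(44, 0) = 0  (base case)
Total: 44 + 44 + 44 + 44 + 44 + 44 + 44 + 44 + 44 + 44 + 44 + 44 + 44 + 44 + 44 + 0 = 660

660


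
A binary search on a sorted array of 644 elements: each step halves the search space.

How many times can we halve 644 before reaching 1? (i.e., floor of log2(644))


644 / 2 = 322
322 / 2 = 161
161 / 2 = 80
80 / 2 = 40
40 / 2 = 20
20 / 2 = 10
10 / 2 = 5
5 / 2 = 2
2 / 2 = 1
Reached 1 after 9 halvings

9


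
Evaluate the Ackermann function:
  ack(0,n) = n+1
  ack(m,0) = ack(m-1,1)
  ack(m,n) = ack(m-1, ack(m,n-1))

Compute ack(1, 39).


ack(1, 39) = ack(0, ack(1, 38))
  ack(1, 38) = ack(0, ack(1, 37))
    ack(1, 37) = ack(0, ack(1, 36))
      ack(1, 36) = ack(0, ack(1, 35))
        ack(1, 35) = ack(0, ack(1, 34))
          ack(1, 34) = ack(0, ack(1, 33))
          ack(1, 33) = ack(0, ack(1, 32))
          ack(1, 32) = ack(0, ack(1, 31))
          ack(1, 31) = ack(0, ack(1, 30))
          ack(1, 30) = ack(0, ack(1, 29))
          ack(1, 29) = ack(0, ack(1, 28))
          ack(1, 28) = ack(0, ack(1, 27))
          ack(1, 27) = ack(0, ack(1, 26))
          ack(1, 26) = ack(0, ack(1, 25))
          ack(1, 25) = ack(0, ack(1, 24))
          ack(1, 24) = ack(0, ack(1, 23))
          ack(1, 23) = ack(0, ack(1, 22))
          ack(1, 22) = ack(0, ack(1, 21))
          ack(1, 21) = ack(0, ack(1, 20))
          ack(1, 20) = ack(0, ack(1, 19))
          ack(1, 19) = ack(0, ack(1, 18))
          ack(1, 18) = ack(0, ack(1, 17))
          ack(1, 17) = ack(0, ack(1, 16))
          ack(1, 16) = ack(0, ack(1, 15))
          ack(1, 15) = ack(0, ack(1, 14))
... (trace truncated)
Result: ack(1, 39) = 41

41


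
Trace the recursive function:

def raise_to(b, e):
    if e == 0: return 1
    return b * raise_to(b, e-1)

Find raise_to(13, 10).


raise_to(13, 10)
= 13 * raise_to(13, 9)
= 13 * 13 * raise_to(13, 8)
= 13 * 13 * 13 * raise_to(13, 7)
= 13 * 13 * 13 * 13 * raise_to(13, 6)
= 13 * 13 * 13 * 13 * 13 * raise_to(13, 5)
= 13 * 13 * 13 * 13 * 13 * 13 * raise_to(13, 4)
= 13 * 13 * 13 * 13 * 13 * 13 * 13 * raise_to(13, 3)
= 13 * 13 * 13 * 13 * 13 * 13 * 13 * 13 * raise_to(13, 2)
= 13 * 13 * 13 * 13 * 13 * 13 * 13 * 13 * 13 * raise_to(13, 1)
= 13 * 13 * 13 * 13 * 13 * 13 * 13 * 13 * 13 * 13 * raise_to(13, 0)
= 13 * 13 * 13 * 13 * 13 * 13 * 13 * 13 * 13 * 13 * 1
= 137858491849

137858491849


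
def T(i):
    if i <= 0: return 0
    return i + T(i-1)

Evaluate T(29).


T(29)
= 29 + 28 + 27 + 26 + 25 + 24 + 23 + 22 + 21 + 20 + 19 + 18 + 17 + 16 + 15 + 14 + 13 + 12 + 11 + 10 + 9 + 8 + 7 + 6 + 5 + 4 + 3 + 2 + 1 + T(0)
= 29 + 28 + 27 + 26 + 25 + 24 + 23 + 22 + 21 + 20 + 19 + 18 + 17 + 16 + 15 + 14 + 13 + 12 + 11 + 10 + 9 + 8 + 7 + 6 + 5 + 4 + 3 + 2 + 1 + 0
= 435

435


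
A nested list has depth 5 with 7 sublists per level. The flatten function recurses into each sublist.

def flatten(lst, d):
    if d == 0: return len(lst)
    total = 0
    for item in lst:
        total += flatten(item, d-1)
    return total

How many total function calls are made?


At depth 0 (root): 1 call
At depth 1: each of 1 parents calls flatten on 7 children = 7 calls
At depth 2: each of 7 parents calls flatten on 7 children = 49 calls
At depth 3: each of 49 parents calls flatten on 7 children = 343 calls
At depth 4: each of 343 parents calls flatten on 7 children = 2401 calls
At depth 5: each of 2401 parents calls flatten on 7 children = 16807 calls
Total: 1 + 7 + 49 + 343 + 2401 + 16807 = 19608

19608


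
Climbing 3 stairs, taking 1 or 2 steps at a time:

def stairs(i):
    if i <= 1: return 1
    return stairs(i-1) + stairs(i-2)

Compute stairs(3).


Building up from base cases:
stairs(0) = 1
stairs(1) = 1
stairs(2) = stairs(1) + stairs(0) = 1 + 1 = 2
stairs(3) = stairs(2) + stairs(1) = 2 + 1 = 3

3


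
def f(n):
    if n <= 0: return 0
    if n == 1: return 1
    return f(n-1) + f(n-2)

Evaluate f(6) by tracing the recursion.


Computing f(6) bottom-up:
f(0) = 0
f(1) = 1
f(2) = f(1) + f(0) = 1 + 0 = 1
f(3) = f(2) + f(1) = 1 + 1 = 2
f(4) = f(3) + f(2) = 2 + 1 = 3
f(5) = f(4) + f(3) = 3 + 2 = 5
f(6) = f(5) + f(4) = 5 + 3 = 8

8


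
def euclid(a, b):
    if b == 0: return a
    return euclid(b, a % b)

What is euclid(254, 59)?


euclid(254, 59) = euclid(59, 18)
euclid(59, 18) = euclid(18, 5)
euclid(18, 5) = euclid(5, 3)
euclid(5, 3) = euclid(3, 2)
euclid(3, 2) = euclid(2, 1)
euclid(2, 1) = euclid(1, 0)
euclid(1, 0) = 1  (base case)

1


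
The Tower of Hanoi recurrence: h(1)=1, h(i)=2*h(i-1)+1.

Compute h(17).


h(17) = 2 * h(16) + 1
h(16) = 2 * h(15) + 1
h(15) = 2 * h(14) + 1
h(14) = 2 * h(13) + 1
h(13) = 2 * h(12) + 1
h(12) = 2 * h(11) + 1
h(11) = 2 * h(10) + 1
h(10) = 2 * h(9) + 1
h(9) = 2 * h(8) + 1
h(8) = 2 * h(7) + 1
h(7) = 2 * h(6) + 1
h(6) = 2 * h(5) + 1
h(5) = 2 * h(4) + 1
h(4) = 2 * h(3) + 1
h(3) = 2 * h(2) + 1
h(2) = 2 * h(1) + 1
h(1) = 1  (base case)
h(2) = 2 * 1 + 1 = 3
h(3) = 2 * 3 + 1 = 7
h(4) = 2 * 7 + 1 = 15
h(5) = 2 * 15 + 1 = 31
h(6) = 2 * 31 + 1 = 63
h(7) = 2 * 63 + 1 = 127
h(8) = 2 * 127 + 1 = 255
h(9) = 2 * 255 + 1 = 511
h(10) = 2 * 511 + 1 = 1023
h(11) = 2 * 1023 + 1 = 2047
h(12) = 2 * 2047 + 1 = 4095
h(13) = 2 * 4095 + 1 = 8191
h(14) = 2 * 8191 + 1 = 16383
h(15) = 2 * 16383 + 1 = 32767
h(16) = 2 * 32767 + 1 = 65535
h(17) = 2 * 65535 + 1 = 131071

131071


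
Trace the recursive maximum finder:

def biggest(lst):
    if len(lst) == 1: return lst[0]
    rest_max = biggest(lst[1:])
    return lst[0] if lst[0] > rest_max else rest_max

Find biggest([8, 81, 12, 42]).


biggest([8, 81, 12, 42]): compare 8 with biggest([81, 12, 42])
biggest([81, 12, 42]): compare 81 with biggest([12, 42])
biggest([12, 42]): compare 12 with biggest([42])
biggest([42]) = 42  (base case)
Compare 12 with 42 -> 42
Compare 81 with 42 -> 81
Compare 8 with 81 -> 81

81


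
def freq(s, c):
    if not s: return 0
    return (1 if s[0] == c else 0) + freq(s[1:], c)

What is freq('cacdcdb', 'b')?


s[0]='c' != 'b' -> 0
s[0]='a' != 'b' -> 0
s[0]='c' != 'b' -> 0
s[0]='d' != 'b' -> 0
s[0]='c' != 'b' -> 0
s[0]='d' != 'b' -> 0
s[0]='b' == 'b' -> 1
Sum: 0 + 0 + 0 + 0 + 0 + 0 + 1 = 1

1


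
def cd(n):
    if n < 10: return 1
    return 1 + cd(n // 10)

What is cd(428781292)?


cd(428781292) = 1 + cd(42878129)
cd(42878129) = 1 + cd(4287812)
cd(4287812) = 1 + cd(428781)
cd(428781) = 1 + cd(42878)
cd(42878) = 1 + cd(4287)
cd(4287) = 1 + cd(428)
cd(428) = 1 + cd(42)
cd(42) = 1 + cd(4)
cd(4) = 1  (base case: 4 < 10)
Unwinding: 1 + 1 + 1 + 1 + 1 + 1 + 1 + 1 + 1 = 9

9


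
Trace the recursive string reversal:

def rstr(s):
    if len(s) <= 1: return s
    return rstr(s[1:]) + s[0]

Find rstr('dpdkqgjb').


rstr('dpdkqgjb') = rstr('pdkqgjb') + 'd'
rstr('pdkqgjb') = rstr('dkqgjb') + 'p'
rstr('dkqgjb') = rstr('kqgjb') + 'd'
rstr('kqgjb') = rstr('qgjb') + 'k'
rstr('qgjb') = rstr('gjb') + 'q'
rstr('gjb') = rstr('jb') + 'g'
rstr('jb') = rstr('b') + 'j'
rstr('b') = 'b'  (base case)
Concatenating: 'b' + 'j' + 'g' + 'q' + 'k' + 'd' + 'p' + 'd' = 'bjgqkdpd'

bjgqkdpd


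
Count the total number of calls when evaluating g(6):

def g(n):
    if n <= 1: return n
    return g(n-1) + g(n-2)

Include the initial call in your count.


Let C(n) = total calls for g(n)
C(0) = 1, C(1) = 1
C(2) = 1 + C(1) + C(0) = 1 + 1 + 1 = 3
C(3) = 1 + C(2) + C(1) = 1 + 3 + 1 = 5
C(4) = 1 + C(3) + C(2) = 1 + 5 + 3 = 9
C(5) = 1 + C(4) + C(3) = 1 + 9 + 5 = 15
C(6) = 1 + C(5) + C(4) = 1 + 15 + 9 = 25

25


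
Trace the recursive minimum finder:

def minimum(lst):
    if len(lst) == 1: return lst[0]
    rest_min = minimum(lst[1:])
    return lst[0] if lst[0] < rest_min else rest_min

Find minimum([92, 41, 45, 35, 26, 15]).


minimum([92, 41, 45, 35, 26, 15]): compare 92 with minimum([41, 45, 35, 26, 15])
minimum([41, 45, 35, 26, 15]): compare 41 with minimum([45, 35, 26, 15])
minimum([45, 35, 26, 15]): compare 45 with minimum([35, 26, 15])
minimum([35, 26, 15]): compare 35 with minimum([26, 15])
minimum([26, 15]): compare 26 with minimum([15])
minimum([15]) = 15  (base case)
Compare 26 with 15 -> 15
Compare 35 with 15 -> 15
Compare 45 with 15 -> 15
Compare 41 with 15 -> 15
Compare 92 with 15 -> 15

15


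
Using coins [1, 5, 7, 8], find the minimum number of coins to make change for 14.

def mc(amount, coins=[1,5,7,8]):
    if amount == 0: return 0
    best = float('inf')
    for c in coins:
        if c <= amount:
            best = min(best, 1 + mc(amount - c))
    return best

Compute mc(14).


Building up with DP:
mc(0) = 0
mc(1) = min(1+mc(0)=1+0=1) = 1
mc(2) = min(1+mc(1)=1+1=2) = 2
mc(3) = min(1+mc(2)=1+2=3) = 3
mc(4) = min(1+mc(3)=1+3=4) = 4
mc(5) = min(1+mc(4)=1+4=5, 1+mc(0)=1+0=1) = 1
mc(6) = min(1+mc(5)=1+1=2, 1+mc(1)=1+1=2) = 2
mc(7) = min(1+mc(6)=1+2=3, 1+mc(2)=1+2=3, 1+mc(0)=1+0=1) = 1
mc(8) = min(1+mc(7)=1+1=2, 1+mc(3)=1+3=4, 1+mc(1)=1+1=2, 1+mc(0)=1+0=1) = 1
mc(9) = min(1+mc(8)=1+1=2, 1+mc(4)=1+4=5, 1+mc(2)=1+2=3, 1+mc(1)=1+1=2) = 2
mc(10) = min(1+mc(9)=1+2=3, 1+mc(5)=1+1=2, 1+mc(3)=1+3=4, 1+mc(2)=1+2=3) = 2
mc(11) = min(1+mc(10)=1+2=3, 1+mc(6)=1+2=3, 1+mc(4)=1+4=5, 1+mc(3)=1+3=4) = 3
mc(12) = min(1+mc(11)=1+3=4, 1+mc(7)=1+1=2, 1+mc(5)=1+1=2, 1+mc(4)=1+4=5) = 2
mc(13) = min(1+mc(12)=1+2=3, 1+mc(8)=1+1=2, 1+mc(6)=1+2=3, 1+mc(5)=1+1=2) = 2
mc(14) = min(1+mc(13)=1+2=3, 1+mc(9)=1+2=3, 1+mc(7)=1+1=2, 1+mc(6)=1+2=3) = 2

2


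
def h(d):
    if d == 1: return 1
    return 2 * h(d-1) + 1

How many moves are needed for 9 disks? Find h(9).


h(9) = 2 * h(8) + 1
h(8) = 2 * h(7) + 1
h(7) = 2 * h(6) + 1
h(6) = 2 * h(5) + 1
h(5) = 2 * h(4) + 1
h(4) = 2 * h(3) + 1
h(3) = 2 * h(2) + 1
h(2) = 2 * h(1) + 1
h(1) = 1  (base case)
h(2) = 2 * 1 + 1 = 3
h(3) = 2 * 3 + 1 = 7
h(4) = 2 * 7 + 1 = 15
h(5) = 2 * 15 + 1 = 31
h(6) = 2 * 31 + 1 = 63
h(7) = 2 * 63 + 1 = 127
h(8) = 2 * 127 + 1 = 255
h(9) = 2 * 255 + 1 = 511

511


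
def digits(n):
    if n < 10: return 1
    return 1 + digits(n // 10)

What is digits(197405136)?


digits(197405136) = 1 + digits(19740513)
digits(19740513) = 1 + digits(1974051)
digits(1974051) = 1 + digits(197405)
digits(197405) = 1 + digits(19740)
digits(19740) = 1 + digits(1974)
digits(1974) = 1 + digits(197)
digits(197) = 1 + digits(19)
digits(19) = 1 + digits(1)
digits(1) = 1  (base case: 1 < 10)
Unwinding: 1 + 1 + 1 + 1 + 1 + 1 + 1 + 1 + 1 = 9

9


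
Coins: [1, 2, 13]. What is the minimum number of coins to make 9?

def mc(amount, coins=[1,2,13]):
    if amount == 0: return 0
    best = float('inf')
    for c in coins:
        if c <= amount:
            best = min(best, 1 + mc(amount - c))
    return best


Building up with DP:
mc(0) = 0
mc(1) = min(1+mc(0)=1+0=1) = 1
mc(2) = min(1+mc(1)=1+1=2, 1+mc(0)=1+0=1) = 1
mc(3) = min(1+mc(2)=1+1=2, 1+mc(1)=1+1=2) = 2
mc(4) = min(1+mc(3)=1+2=3, 1+mc(2)=1+1=2) = 2
mc(5) = min(1+mc(4)=1+2=3, 1+mc(3)=1+2=3) = 3
mc(6) = min(1+mc(5)=1+3=4, 1+mc(4)=1+2=3) = 3
mc(7) = min(1+mc(6)=1+3=4, 1+mc(5)=1+3=4) = 4
mc(8) = min(1+mc(7)=1+4=5, 1+mc(6)=1+3=4) = 4
mc(9) = min(1+mc(8)=1+4=5, 1+mc(7)=1+4=5) = 5

5


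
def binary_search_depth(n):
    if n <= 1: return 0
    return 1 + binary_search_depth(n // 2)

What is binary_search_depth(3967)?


3967 / 2 = 1983
1983 / 2 = 991
991 / 2 = 495
495 / 2 = 247
247 / 2 = 123
123 / 2 = 61
61 / 2 = 30
30 / 2 = 15
15 / 2 = 7
7 / 2 = 3
3 / 2 = 1
Reached 1 after 11 halvings

11


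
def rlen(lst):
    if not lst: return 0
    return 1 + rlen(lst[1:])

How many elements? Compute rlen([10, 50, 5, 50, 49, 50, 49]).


rlen([10, 50, 5, 50, 49, 50, 49]) = 1 + rlen([50, 5, 50, 49, 50, 49])
rlen([50, 5, 50, 49, 50, 49]) = 1 + rlen([5, 50, 49, 50, 49])
rlen([5, 50, 49, 50, 49]) = 1 + rlen([50, 49, 50, 49])
rlen([50, 49, 50, 49]) = 1 + rlen([49, 50, 49])
rlen([49, 50, 49]) = 1 + rlen([50, 49])
rlen([50, 49]) = 1 + rlen([49])
rlen([49]) = 1 + rlen([])
rlen([]) = 0  (base case)
Unwinding: 1 + 1 + 1 + 1 + 1 + 1 + 1 + 0 = 7

7


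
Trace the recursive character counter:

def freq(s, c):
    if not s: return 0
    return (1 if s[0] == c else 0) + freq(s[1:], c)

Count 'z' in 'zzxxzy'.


s[0]='z' == 'z' -> 1
s[0]='z' == 'z' -> 1
s[0]='x' != 'z' -> 0
s[0]='x' != 'z' -> 0
s[0]='z' == 'z' -> 1
s[0]='y' != 'z' -> 0
Sum: 1 + 1 + 0 + 0 + 1 + 0 = 3

3


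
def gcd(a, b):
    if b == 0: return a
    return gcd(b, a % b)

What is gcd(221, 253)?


gcd(221, 253) = gcd(253, 221)
gcd(253, 221) = gcd(221, 32)
gcd(221, 32) = gcd(32, 29)
gcd(32, 29) = gcd(29, 3)
gcd(29, 3) = gcd(3, 2)
gcd(3, 2) = gcd(2, 1)
gcd(2, 1) = gcd(1, 0)
gcd(1, 0) = 1  (base case)

1


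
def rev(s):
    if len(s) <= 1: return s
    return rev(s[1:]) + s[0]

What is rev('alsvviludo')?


rev('alsvviludo') = rev('lsvviludo') + 'a'
rev('lsvviludo') = rev('svviludo') + 'l'
rev('svviludo') = rev('vviludo') + 's'
rev('vviludo') = rev('viludo') + 'v'
rev('viludo') = rev('iludo') + 'v'
rev('iludo') = rev('ludo') + 'i'
rev('ludo') = rev('udo') + 'l'
rev('udo') = rev('do') + 'u'
rev('do') = rev('o') + 'd'
rev('o') = 'o'  (base case)
Concatenating: 'o' + 'd' + 'u' + 'l' + 'i' + 'v' + 'v' + 's' + 'l' + 'a' = 'odulivvsla'

odulivvsla


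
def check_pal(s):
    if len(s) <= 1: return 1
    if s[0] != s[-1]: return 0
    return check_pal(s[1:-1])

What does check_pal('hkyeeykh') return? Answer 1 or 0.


check_pal('hkyeeykh'): s[0]='h' == s[-1]='h' -> check check_pal('kyeeyk')
check_pal('kyeeyk'): s[0]='k' == s[-1]='k' -> check check_pal('yeey')
check_pal('yeey'): s[0]='y' == s[-1]='y' -> check check_pal('ee')
check_pal('ee'): s[0]='e' == s[-1]='e' -> check check_pal('')
check_pal(''): len <= 1 -> return 1  (base case)
Result: 1 (palindrome)

1


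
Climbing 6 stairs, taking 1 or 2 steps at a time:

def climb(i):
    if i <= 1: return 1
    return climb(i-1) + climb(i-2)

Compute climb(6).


Building up from base cases:
climb(0) = 1
climb(1) = 1
climb(2) = climb(1) + climb(0) = 1 + 1 = 2
climb(3) = climb(2) + climb(1) = 2 + 1 = 3
climb(4) = climb(3) + climb(2) = 3 + 2 = 5
climb(5) = climb(4) + climb(3) = 5 + 3 = 8
climb(6) = climb(5) + climb(4) = 8 + 5 = 13

13


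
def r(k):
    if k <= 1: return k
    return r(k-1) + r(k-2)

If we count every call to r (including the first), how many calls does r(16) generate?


Let C(n) = total calls for r(n)
C(0) = 1, C(1) = 1
C(2) = 1 + C(1) + C(0) = 1 + 1 + 1 = 3
C(3) = 1 + C(2) + C(1) = 1 + 3 + 1 = 5
C(4) = 1 + C(3) + C(2) = 1 + 5 + 3 = 9
C(5) = 1 + C(4) + C(3) = 1 + 9 + 5 = 15
C(6) = 1 + C(5) + C(4) = 1 + 15 + 9 = 25
C(7) = 1 + C(6) + C(5) = 1 + 25 + 15 = 41
C(8) = 1 + C(7) + C(6) = 1 + 41 + 25 = 67
C(9) = 1 + C(8) + C(7) = 1 + 67 + 41 = 109
C(10) = 1 + C(9) + C(8) = 1 + 109 + 67 = 177
C(11) = 1 + C(10) + C(9) = 1 + 177 + 109 = 287
C(12) = 1 + C(11) + C(10) = 1 + 287 + 177 = 465
C(13) = 1 + C(12) + C(11) = 1 + 465 + 287 = 753
C(14) = 1 + C(13) + C(12) = 1 + 753 + 465 = 1219
C(15) = 1 + C(14) + C(13) = 1 + 1219 + 753 = 1973
C(16) = 1 + C(15) + C(14) = 1 + 1973 + 1219 = 3193

3193


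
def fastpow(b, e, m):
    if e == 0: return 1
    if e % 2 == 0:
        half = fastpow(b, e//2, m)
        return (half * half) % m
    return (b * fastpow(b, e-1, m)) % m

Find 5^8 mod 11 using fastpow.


fastpow(5, 8, 11): e is even, compute fastpow(5, 4, 11)
  fastpow(5, 4, 11): e is even, compute fastpow(5, 2, 11)
    fastpow(5, 2, 11): e is even, compute fastpow(5, 1, 11)
      fastpow(5, 1, 11): e is odd, compute fastpow(5, 0, 11)
        fastpow(5, 0, 11) = 1
      (5 * 1) % 11 = 5
    half=5, (5*5) % 11 = 3
  half=3, (3*3) % 11 = 9
half=9, (9*9) % 11 = 4

4


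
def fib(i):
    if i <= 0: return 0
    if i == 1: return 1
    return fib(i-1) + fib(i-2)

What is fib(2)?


Computing fib(2) bottom-up:
fib(0) = 0
fib(1) = 1
fib(2) = fib(1) + fib(0) = 1 + 0 = 1

1


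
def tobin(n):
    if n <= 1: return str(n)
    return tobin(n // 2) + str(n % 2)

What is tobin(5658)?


tobin(5658) = tobin(2829) + '0'
tobin(2829) = tobin(1414) + '1'
tobin(1414) = tobin(707) + '0'
tobin(707) = tobin(353) + '1'
tobin(353) = tobin(176) + '1'
tobin(176) = tobin(88) + '0'
tobin(88) = tobin(44) + '0'
tobin(44) = tobin(22) + '0'
tobin(22) = tobin(11) + '0'
tobin(11) = tobin(5) + '1'
tobin(5) = tobin(2) + '1'
tobin(2) = tobin(1) + '0'
tobin(1) = '1'  (base case)
Concatenating: '1' + '0' + '1' + '1' + '0' + '0' + '0' + '0' + '1' + '1' + '0' + '1' + '0' = '1011000011010'

1011000011010


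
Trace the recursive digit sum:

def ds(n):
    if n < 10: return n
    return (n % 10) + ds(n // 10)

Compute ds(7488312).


ds(7488312) = 2 + ds(748831)
ds(748831) = 1 + ds(74883)
ds(74883) = 3 + ds(7488)
ds(7488) = 8 + ds(748)
ds(748) = 8 + ds(74)
ds(74) = 4 + ds(7)
ds(7) = 7  (base case)
Total: 2 + 1 + 3 + 8 + 8 + 4 + 7 = 33

33


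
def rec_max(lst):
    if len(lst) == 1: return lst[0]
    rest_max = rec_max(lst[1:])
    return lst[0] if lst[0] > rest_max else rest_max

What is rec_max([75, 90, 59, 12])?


rec_max([75, 90, 59, 12]): compare 75 with rec_max([90, 59, 12])
rec_max([90, 59, 12]): compare 90 with rec_max([59, 12])
rec_max([59, 12]): compare 59 with rec_max([12])
rec_max([12]) = 12  (base case)
Compare 59 with 12 -> 59
Compare 90 with 59 -> 90
Compare 75 with 90 -> 90

90


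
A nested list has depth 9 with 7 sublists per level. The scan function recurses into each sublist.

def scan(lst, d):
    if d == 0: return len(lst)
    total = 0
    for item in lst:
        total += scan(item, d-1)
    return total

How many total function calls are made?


At depth 0 (root): 1 call
At depth 1: each of 1 parents calls scan on 7 children = 7 calls
At depth 2: each of 7 parents calls scan on 7 children = 49 calls
At depth 3: each of 49 parents calls scan on 7 children = 343 calls
At depth 4: each of 343 parents calls scan on 7 children = 2401 calls
At depth 5: each of 2401 parents calls scan on 7 children = 16807 calls
At depth 6: each of 16807 parents calls scan on 7 children = 117649 calls
At depth 7: each of 117649 parents calls scan on 7 children = 823543 calls
At depth 8: each of 823543 parents calls scan on 7 children = 5764801 calls
At depth 9: each of 5764801 parents calls scan on 7 children = 40353607 calls
Total: 1 + 7 + 49 + 343 + 2401 + 16807 + 117649 + 823543 + 5764801 + 40353607 = 47079208

47079208


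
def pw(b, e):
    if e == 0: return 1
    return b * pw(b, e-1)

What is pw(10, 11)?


pw(10, 11)
= 10 * pw(10, 10)
= 10 * 10 * pw(10, 9)
= 10 * 10 * 10 * pw(10, 8)
= 10 * 10 * 10 * 10 * pw(10, 7)
= 10 * 10 * 10 * 10 * 10 * pw(10, 6)
= 10 * 10 * 10 * 10 * 10 * 10 * pw(10, 5)
= 10 * 10 * 10 * 10 * 10 * 10 * 10 * pw(10, 4)
= 10 * 10 * 10 * 10 * 10 * 10 * 10 * 10 * pw(10, 3)
= 10 * 10 * 10 * 10 * 10 * 10 * 10 * 10 * 10 * pw(10, 2)
= 10 * 10 * 10 * 10 * 10 * 10 * 10 * 10 * 10 * 10 * pw(10, 1)
= 10 * 10 * 10 * 10 * 10 * 10 * 10 * 10 * 10 * 10 * 10 * pw(10, 0)
= 10 * 10 * 10 * 10 * 10 * 10 * 10 * 10 * 10 * 10 * 10 * 1
= 100000000000

100000000000


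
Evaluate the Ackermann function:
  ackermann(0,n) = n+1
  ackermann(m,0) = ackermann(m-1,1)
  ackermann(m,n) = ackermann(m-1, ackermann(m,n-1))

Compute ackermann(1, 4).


ackermann(1, 4) = ackermann(0, ackermann(1, 3))
  ackermann(1, 3) = ackermann(0, ackermann(1, 2))
    ackermann(1, 2) = ackermann(0, ackermann(1, 1))
      ackermann(1, 1) = ackermann(0, ackermann(1, 0))
        ackermann(1, 0) = ackermann(0, 1)
          ackermann(0, 1) = 2
        = ackermann(0, 2)
        ackermann(0, 2) = 3
      = ackermann(0, 3)
      ackermann(0, 3) = 4
    = ackermann(0, 4)
    ackermann(0, 4) = 5
  = ackermann(0, 5)
  ackermann(0, 5) = 6
Result: ackermann(1, 4) = 6

6


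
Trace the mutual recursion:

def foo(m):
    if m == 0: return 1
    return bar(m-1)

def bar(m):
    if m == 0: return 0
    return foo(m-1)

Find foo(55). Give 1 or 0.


foo(55) = bar(54)
bar(54) = foo(53)
foo(53) = bar(52)
bar(52) = foo(51)
foo(51) = bar(50)
bar(50) = foo(49)
foo(49) = bar(48)
bar(48) = foo(47)
foo(47) = bar(46)
bar(46) = foo(45)
foo(45) = bar(44)
bar(44) = foo(43)
foo(43) = bar(42)
bar(42) = foo(41)
foo(41) = bar(40)
bar(40) = foo(39)
foo(39) = bar(38)
bar(38) = foo(37)
foo(37) = bar(36)
bar(36) = foo(35)
foo(35) = bar(34)
bar(34) = foo(33)
foo(33) = bar(32)
bar(32) = foo(31)
foo(31) = bar(30)
bar(30) = foo(29)
foo(29) = bar(28)
bar(28) = foo(27)
foo(27) = bar(26)
bar(26) = foo(25)
foo(25) = bar(24)
bar(24) = foo(23)
foo(23) = bar(22)
bar(22) = foo(21)
foo(21) = bar(20)
bar(20) = foo(19)
foo(19) = bar(18)
bar(18) = foo(17)
foo(17) = bar(16)
bar(16) = foo(15)
foo(15) = bar(14)
bar(14) = foo(13)
foo(13) = bar(12)
bar(12) = foo(11)
foo(11) = bar(10)
bar(10) = foo(9)
foo(9) = bar(8)
bar(8) = foo(7)
foo(7) = bar(6)
bar(6) = foo(5)
foo(5) = bar(4)
bar(4) = foo(3)
foo(3) = bar(2)
bar(2) = foo(1)
foo(1) = bar(0)
bar(0) = 0  (base case)
Result: 0

0


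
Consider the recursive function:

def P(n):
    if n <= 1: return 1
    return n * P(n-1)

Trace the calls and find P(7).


P(7)
= 7 * P(6)
= 7 * 6 * P(5)
= 7 * 6 * 5 * P(4)
= 7 * 6 * 5 * 4 * P(3)
= 7 * 6 * 5 * 4 * 3 * P(2)
= 7 * 6 * 5 * 4 * 3 * 2 * P(1)
= 7 * 6 * 5 * 4 * 3 * 2 * 1
= 5040

5040


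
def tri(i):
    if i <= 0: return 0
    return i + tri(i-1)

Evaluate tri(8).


tri(8)
= 8 + 7 + 6 + 5 + 4 + 3 + 2 + 1 + tri(0)
= 8 + 7 + 6 + 5 + 4 + 3 + 2 + 1 + 0
= 36

36


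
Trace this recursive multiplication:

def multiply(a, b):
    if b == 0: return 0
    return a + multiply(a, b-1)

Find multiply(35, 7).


multiply(35, 7) = 35 + multiply(35, 6)
multiply(35, 6) = 35 + multiply(35, 5)
multiply(35, 5) = 35 + multiply(35, 4)
multiply(35, 4) = 35 + multiply(35, 3)
multiply(35, 3) = 35 + multiply(35, 2)
multiply(35, 2) = 35 + multiply(35, 1)
multiply(35, 1) = 35 + multiply(35, 0)
multiply(35, 0) = 0  (base case)
Total: 35 + 35 + 35 + 35 + 35 + 35 + 35 + 0 = 245

245


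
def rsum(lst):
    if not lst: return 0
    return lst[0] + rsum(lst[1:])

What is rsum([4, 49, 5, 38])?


rsum([4, 49, 5, 38]) = 4 + rsum([49, 5, 38])
rsum([49, 5, 38]) = 49 + rsum([5, 38])
rsum([5, 38]) = 5 + rsum([38])
rsum([38]) = 38 + rsum([])
rsum([]) = 0  (base case)
Total: 4 + 49 + 5 + 38 + 0 = 96

96


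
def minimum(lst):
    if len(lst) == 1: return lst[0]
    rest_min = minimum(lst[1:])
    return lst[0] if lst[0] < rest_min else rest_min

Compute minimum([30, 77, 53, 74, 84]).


minimum([30, 77, 53, 74, 84]): compare 30 with minimum([77, 53, 74, 84])
minimum([77, 53, 74, 84]): compare 77 with minimum([53, 74, 84])
minimum([53, 74, 84]): compare 53 with minimum([74, 84])
minimum([74, 84]): compare 74 with minimum([84])
minimum([84]) = 84  (base case)
Compare 74 with 84 -> 74
Compare 53 with 74 -> 53
Compare 77 with 53 -> 53
Compare 30 with 53 -> 30

30


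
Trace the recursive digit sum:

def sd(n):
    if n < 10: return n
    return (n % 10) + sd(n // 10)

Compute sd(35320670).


sd(35320670) = 0 + sd(3532067)
sd(3532067) = 7 + sd(353206)
sd(353206) = 6 + sd(35320)
sd(35320) = 0 + sd(3532)
sd(3532) = 2 + sd(353)
sd(353) = 3 + sd(35)
sd(35) = 5 + sd(3)
sd(3) = 3  (base case)
Total: 0 + 7 + 6 + 0 + 2 + 3 + 5 + 3 = 26

26


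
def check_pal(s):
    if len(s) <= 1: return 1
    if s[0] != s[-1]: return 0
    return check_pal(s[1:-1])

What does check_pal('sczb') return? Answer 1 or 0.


check_pal('sczb'): s[0]='s' != s[-1]='b' -> return 0
Result: 0 (not a palindrome)

0


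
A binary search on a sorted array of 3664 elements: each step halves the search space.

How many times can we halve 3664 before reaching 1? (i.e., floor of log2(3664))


3664 / 2 = 1832
1832 / 2 = 916
916 / 2 = 458
458 / 2 = 229
229 / 2 = 114
114 / 2 = 57
57 / 2 = 28
28 / 2 = 14
14 / 2 = 7
7 / 2 = 3
3 / 2 = 1
Reached 1 after 11 halvings

11


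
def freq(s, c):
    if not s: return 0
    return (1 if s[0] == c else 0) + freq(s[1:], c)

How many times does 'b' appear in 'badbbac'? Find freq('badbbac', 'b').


s[0]='b' == 'b' -> 1
s[0]='a' != 'b' -> 0
s[0]='d' != 'b' -> 0
s[0]='b' == 'b' -> 1
s[0]='b' == 'b' -> 1
s[0]='a' != 'b' -> 0
s[0]='c' != 'b' -> 0
Sum: 1 + 0 + 0 + 1 + 1 + 0 + 0 = 3

3


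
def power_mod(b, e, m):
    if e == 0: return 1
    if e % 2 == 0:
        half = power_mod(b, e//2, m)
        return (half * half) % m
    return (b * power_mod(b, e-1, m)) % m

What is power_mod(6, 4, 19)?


power_mod(6, 4, 19): e is even, compute power_mod(6, 2, 19)
  power_mod(6, 2, 19): e is even, compute power_mod(6, 1, 19)
    power_mod(6, 1, 19): e is odd, compute power_mod(6, 0, 19)
      power_mod(6, 0, 19) = 1
    (6 * 1) % 19 = 6
  half=6, (6*6) % 19 = 17
half=17, (17*17) % 19 = 4

4


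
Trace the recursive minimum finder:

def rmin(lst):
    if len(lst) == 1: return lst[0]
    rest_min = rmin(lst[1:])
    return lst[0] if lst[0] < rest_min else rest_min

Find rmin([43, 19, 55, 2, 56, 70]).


rmin([43, 19, 55, 2, 56, 70]): compare 43 with rmin([19, 55, 2, 56, 70])
rmin([19, 55, 2, 56, 70]): compare 19 with rmin([55, 2, 56, 70])
rmin([55, 2, 56, 70]): compare 55 with rmin([2, 56, 70])
rmin([2, 56, 70]): compare 2 with rmin([56, 70])
rmin([56, 70]): compare 56 with rmin([70])
rmin([70]) = 70  (base case)
Compare 56 with 70 -> 56
Compare 2 with 56 -> 2
Compare 55 with 2 -> 2
Compare 19 with 2 -> 2
Compare 43 with 2 -> 2

2


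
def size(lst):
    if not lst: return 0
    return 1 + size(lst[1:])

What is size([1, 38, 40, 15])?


size([1, 38, 40, 15]) = 1 + size([38, 40, 15])
size([38, 40, 15]) = 1 + size([40, 15])
size([40, 15]) = 1 + size([15])
size([15]) = 1 + size([])
size([]) = 0  (base case)
Unwinding: 1 + 1 + 1 + 1 + 0 = 4

4


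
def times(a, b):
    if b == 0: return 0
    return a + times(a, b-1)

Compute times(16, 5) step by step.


times(16, 5) = 16 + times(16, 4)
times(16, 4) = 16 + times(16, 3)
times(16, 3) = 16 + times(16, 2)
times(16, 2) = 16 + times(16, 1)
times(16, 1) = 16 + times(16, 0)
times(16, 0) = 0  (base case)
Total: 16 + 16 + 16 + 16 + 16 + 0 = 80

80


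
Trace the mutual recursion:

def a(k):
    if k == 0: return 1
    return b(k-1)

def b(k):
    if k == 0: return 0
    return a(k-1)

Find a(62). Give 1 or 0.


a(62) = b(61)
b(61) = a(60)
a(60) = b(59)
b(59) = a(58)
a(58) = b(57)
b(57) = a(56)
a(56) = b(55)
b(55) = a(54)
a(54) = b(53)
b(53) = a(52)
a(52) = b(51)
b(51) = a(50)
a(50) = b(49)
b(49) = a(48)
a(48) = b(47)
b(47) = a(46)
a(46) = b(45)
b(45) = a(44)
a(44) = b(43)
b(43) = a(42)
a(42) = b(41)
b(41) = a(40)
a(40) = b(39)
b(39) = a(38)
a(38) = b(37)
b(37) = a(36)
a(36) = b(35)
b(35) = a(34)
a(34) = b(33)
b(33) = a(32)
a(32) = b(31)
b(31) = a(30)
a(30) = b(29)
b(29) = a(28)
a(28) = b(27)
b(27) = a(26)
a(26) = b(25)
b(25) = a(24)
a(24) = b(23)
b(23) = a(22)
a(22) = b(21)
b(21) = a(20)
a(20) = b(19)
b(19) = a(18)
a(18) = b(17)
b(17) = a(16)
a(16) = b(15)
b(15) = a(14)
a(14) = b(13)
b(13) = a(12)
a(12) = b(11)
b(11) = a(10)
a(10) = b(9)
b(9) = a(8)
a(8) = b(7)
b(7) = a(6)
a(6) = b(5)
b(5) = a(4)
a(4) = b(3)
b(3) = a(2)
a(2) = b(1)
b(1) = a(0)
a(0) = 1  (base case)
Result: 1

1


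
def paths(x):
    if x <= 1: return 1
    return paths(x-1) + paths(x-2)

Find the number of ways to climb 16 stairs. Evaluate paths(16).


Building up from base cases:
paths(0) = 1
paths(1) = 1
paths(2) = paths(1) + paths(0) = 1 + 1 = 2
paths(3) = paths(2) + paths(1) = 2 + 1 = 3
paths(4) = paths(3) + paths(2) = 3 + 2 = 5
paths(5) = paths(4) + paths(3) = 5 + 3 = 8
paths(6) = paths(5) + paths(4) = 8 + 5 = 13
paths(7) = paths(6) + paths(5) = 13 + 8 = 21
paths(8) = paths(7) + paths(6) = 21 + 13 = 34
paths(9) = paths(8) + paths(7) = 34 + 21 = 55
paths(10) = paths(9) + paths(8) = 55 + 34 = 89
paths(11) = paths(10) + paths(9) = 89 + 55 = 144
paths(12) = paths(11) + paths(10) = 144 + 89 = 233
paths(13) = paths(12) + paths(11) = 233 + 144 = 377
paths(14) = paths(13) + paths(12) = 377 + 233 = 610
paths(15) = paths(14) + paths(13) = 610 + 377 = 987
paths(16) = paths(15) + paths(14) = 987 + 610 = 1597

1597


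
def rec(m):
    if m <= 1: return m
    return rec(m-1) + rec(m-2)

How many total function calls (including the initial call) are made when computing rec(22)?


Let C(n) = total calls for rec(n)
C(0) = 1, C(1) = 1
C(2) = 1 + C(1) + C(0) = 1 + 1 + 1 = 3
C(3) = 1 + C(2) + C(1) = 1 + 3 + 1 = 5
C(4) = 1 + C(3) + C(2) = 1 + 5 + 3 = 9
C(5) = 1 + C(4) + C(3) = 1 + 9 + 5 = 15
C(6) = 1 + C(5) + C(4) = 1 + 15 + 9 = 25
C(7) = 1 + C(6) + C(5) = 1 + 25 + 15 = 41
C(8) = 1 + C(7) + C(6) = 1 + 41 + 25 = 67
C(9) = 1 + C(8) + C(7) = 1 + 67 + 41 = 109
C(10) = 1 + C(9) + C(8) = 1 + 109 + 67 = 177
C(11) = 1 + C(10) + C(9) = 1 + 177 + 109 = 287
C(12) = 1 + C(11) + C(10) = 1 + 287 + 177 = 465
C(13) = 1 + C(12) + C(11) = 1 + 465 + 287 = 753
C(14) = 1 + C(13) + C(12) = 1 + 753 + 465 = 1219
C(15) = 1 + C(14) + C(13) = 1 + 1219 + 753 = 1973
C(16) = 1 + C(15) + C(14) = 1 + 1973 + 1219 = 3193
C(17) = 1 + C(16) + C(15) = 1 + 3193 + 1973 = 5167
C(18) = 1 + C(17) + C(16) = 1 + 5167 + 3193 = 8361
C(19) = 1 + C(18) + C(17) = 1 + 8361 + 5167 = 13529
C(20) = 1 + C(19) + C(18) = 1 + 13529 + 8361 = 21891
C(21) = 1 + C(20) + C(19) = 1 + 21891 + 13529 = 35421
C(22) = 1 + C(21) + C(20) = 1 + 35421 + 21891 = 57313

57313


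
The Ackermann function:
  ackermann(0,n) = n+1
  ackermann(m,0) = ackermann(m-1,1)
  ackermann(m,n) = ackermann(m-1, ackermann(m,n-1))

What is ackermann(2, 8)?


ackermann(2, 8) = ackermann(1, ackermann(2, 7))
  ackermann(2, 7) = ackermann(1, ackermann(2, 6))
    ackermann(2, 6) = ackermann(1, ackermann(2, 5))
      ackermann(2, 5) = ackermann(1, ackermann(2, 4))
        ackermann(2, 4) = ackermann(1, ackermann(2, 3))
          ackermann(2, 3) = ackermann(1, ackermann(2, 2))
          ackermann(2, 2) = ackermann(1, ackermann(2, 1))
          ackermann(2, 1) = ackermann(1, ackermann(2, 0))
          ackermann(2, 0) = ackermann(1, 1)
          ackermann(1, 1) = ackermann(0, ackermann(1, 0))
          ackermann(1, 0) = ackermann(0, 1)
          ackermann(0, 1) = 2
            = ackermann(0, 2)
          ackermann(0, 2) = 3
            = ackermann(1, 3)
          ackermann(1, 3) = ackermann(0, ackermann(1, 2))
          ackermann(1, 2) = ackermann(0, ackermann(1, 1))
          ackermann(1, 1) = ackermann(0, ackermann(1, 0))
          ackermann(1, 0) = ackermann(0, 1)
          ackermann(0, 1) = 2
            = ackermann(0, 2)
          ackermann(0, 2) = 3
            = ackermann(0, 3)
          ackermann(0, 3) = 4
            = ackermann(0, 4)
... (trace truncated)
Result: ackermann(2, 8) = 19

19
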